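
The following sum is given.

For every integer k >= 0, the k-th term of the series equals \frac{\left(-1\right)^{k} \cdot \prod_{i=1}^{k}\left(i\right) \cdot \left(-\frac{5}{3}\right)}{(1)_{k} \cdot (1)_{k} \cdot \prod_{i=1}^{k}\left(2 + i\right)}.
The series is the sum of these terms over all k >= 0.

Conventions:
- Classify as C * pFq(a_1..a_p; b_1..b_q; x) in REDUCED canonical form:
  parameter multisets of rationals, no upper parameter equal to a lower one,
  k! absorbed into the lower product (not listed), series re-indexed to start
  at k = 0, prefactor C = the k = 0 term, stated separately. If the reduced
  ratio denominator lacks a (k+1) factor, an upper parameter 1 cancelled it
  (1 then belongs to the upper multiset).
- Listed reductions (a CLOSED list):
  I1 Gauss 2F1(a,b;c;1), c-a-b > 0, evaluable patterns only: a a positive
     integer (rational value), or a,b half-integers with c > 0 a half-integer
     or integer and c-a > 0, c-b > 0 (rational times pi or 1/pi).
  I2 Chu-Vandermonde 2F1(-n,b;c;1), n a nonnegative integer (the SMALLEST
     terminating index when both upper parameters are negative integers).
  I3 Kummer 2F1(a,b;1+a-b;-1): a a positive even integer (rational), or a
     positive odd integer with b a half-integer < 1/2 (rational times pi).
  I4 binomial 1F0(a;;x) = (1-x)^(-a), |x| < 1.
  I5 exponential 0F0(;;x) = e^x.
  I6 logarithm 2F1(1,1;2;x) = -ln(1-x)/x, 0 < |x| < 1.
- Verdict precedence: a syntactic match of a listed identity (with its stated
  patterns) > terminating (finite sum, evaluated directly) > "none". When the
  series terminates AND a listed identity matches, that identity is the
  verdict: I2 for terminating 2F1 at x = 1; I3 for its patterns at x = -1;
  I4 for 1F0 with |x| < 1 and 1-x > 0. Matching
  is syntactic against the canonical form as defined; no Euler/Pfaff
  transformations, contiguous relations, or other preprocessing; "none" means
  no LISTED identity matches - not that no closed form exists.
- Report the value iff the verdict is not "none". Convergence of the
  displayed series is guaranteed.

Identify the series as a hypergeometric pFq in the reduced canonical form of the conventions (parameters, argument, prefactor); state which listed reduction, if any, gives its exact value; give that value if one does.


Prefactor -\frac{5}{3}, argument -1: 0F1 with upper {-} over lower {3}. Verdict: none - this 0F1 at x = -1 matches no listed pattern, and upper {-} holds no stopper.

Key step: t_0 being -\frac{5}{3}, the lower running product (C = -5/3, x = -1) is a rising factorial.
Consecutive-term ratio: r(k) = -1 * 1 / [(k+3) (k+1)] - rational; roots negated = parameters, x = -1, C = -\frac{5}{3}.


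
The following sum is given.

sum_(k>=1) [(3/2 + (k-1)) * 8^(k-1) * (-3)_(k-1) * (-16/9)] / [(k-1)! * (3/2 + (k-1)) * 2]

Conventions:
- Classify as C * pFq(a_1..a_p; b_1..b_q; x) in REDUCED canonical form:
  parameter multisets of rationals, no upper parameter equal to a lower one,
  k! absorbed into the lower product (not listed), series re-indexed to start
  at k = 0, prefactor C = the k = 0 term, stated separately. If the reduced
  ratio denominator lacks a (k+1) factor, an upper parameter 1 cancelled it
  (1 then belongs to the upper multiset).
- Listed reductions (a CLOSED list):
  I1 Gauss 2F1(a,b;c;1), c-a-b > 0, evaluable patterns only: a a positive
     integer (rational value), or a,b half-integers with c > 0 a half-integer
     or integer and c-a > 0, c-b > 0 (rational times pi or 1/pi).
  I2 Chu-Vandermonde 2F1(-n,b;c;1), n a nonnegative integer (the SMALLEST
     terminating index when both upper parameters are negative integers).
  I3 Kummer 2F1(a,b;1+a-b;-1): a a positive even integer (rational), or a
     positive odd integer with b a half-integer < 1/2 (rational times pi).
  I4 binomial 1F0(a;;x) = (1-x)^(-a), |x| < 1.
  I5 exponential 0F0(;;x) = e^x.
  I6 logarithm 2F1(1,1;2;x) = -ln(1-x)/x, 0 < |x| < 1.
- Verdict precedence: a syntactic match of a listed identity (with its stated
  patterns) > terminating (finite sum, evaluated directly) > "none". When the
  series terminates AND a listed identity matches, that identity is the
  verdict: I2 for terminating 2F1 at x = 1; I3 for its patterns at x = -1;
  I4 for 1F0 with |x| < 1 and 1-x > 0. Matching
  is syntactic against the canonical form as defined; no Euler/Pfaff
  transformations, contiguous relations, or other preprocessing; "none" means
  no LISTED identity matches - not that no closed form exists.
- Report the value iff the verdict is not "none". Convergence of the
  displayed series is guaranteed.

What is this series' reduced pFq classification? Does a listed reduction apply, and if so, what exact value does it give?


Canonical form: C = -8/9 times 1F0 with upper {-3}, lower {-}, x = 8. Verdict: terminating - upper parameter -3 makes this a finite sum (last index 3), evaluated exactly. Value: 2744/9.

Key step: with t_0 = -8/9, k + 3/2 divides numerator and denominator alike; C = -8/9, x = 8 after cancelling.
Ratio: r(k) = 8 * (k-3) / [(k+1)] - rational in k, leading ratio 8; with t_0 = -8/9, classification follows.


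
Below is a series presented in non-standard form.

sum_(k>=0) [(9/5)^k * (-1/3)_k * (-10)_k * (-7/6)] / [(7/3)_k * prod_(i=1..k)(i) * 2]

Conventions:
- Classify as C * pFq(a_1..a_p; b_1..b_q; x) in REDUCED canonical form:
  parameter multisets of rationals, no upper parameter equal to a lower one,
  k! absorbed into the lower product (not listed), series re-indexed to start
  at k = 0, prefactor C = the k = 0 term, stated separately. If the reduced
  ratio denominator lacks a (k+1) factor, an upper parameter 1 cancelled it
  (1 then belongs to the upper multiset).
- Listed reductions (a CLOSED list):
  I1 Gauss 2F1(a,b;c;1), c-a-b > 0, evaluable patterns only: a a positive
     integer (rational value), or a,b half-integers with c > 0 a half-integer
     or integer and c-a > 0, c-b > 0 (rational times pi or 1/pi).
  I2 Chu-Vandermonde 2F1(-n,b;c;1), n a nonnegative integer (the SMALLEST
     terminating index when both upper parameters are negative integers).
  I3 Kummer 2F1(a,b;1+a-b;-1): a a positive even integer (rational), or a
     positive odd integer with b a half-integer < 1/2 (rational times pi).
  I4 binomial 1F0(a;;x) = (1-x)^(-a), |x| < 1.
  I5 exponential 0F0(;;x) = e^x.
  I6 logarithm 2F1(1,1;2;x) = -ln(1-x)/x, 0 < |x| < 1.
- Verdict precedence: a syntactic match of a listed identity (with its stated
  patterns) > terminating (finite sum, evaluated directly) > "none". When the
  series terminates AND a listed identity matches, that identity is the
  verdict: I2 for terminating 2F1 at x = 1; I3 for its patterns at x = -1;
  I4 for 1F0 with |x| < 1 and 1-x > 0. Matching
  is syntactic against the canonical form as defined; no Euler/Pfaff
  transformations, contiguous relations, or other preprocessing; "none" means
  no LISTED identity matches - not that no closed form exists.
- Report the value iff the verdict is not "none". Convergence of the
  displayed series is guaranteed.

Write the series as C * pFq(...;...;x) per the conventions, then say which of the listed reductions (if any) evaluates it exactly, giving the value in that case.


At argument 9/5: a 2F1 with upper {-10, -1/3}, lower {7/3}, scaled by C = -7/12. Verdict: terminating - upper parameter -10 makes this a finite sum (last index 10), evaluated exactly. Sum: -1411271716772/1121630859375.

Structural cue: t_0 = -7/12 here, and the product of the first k integers (prefactor -7/12) is k!.
Step ratio: r(k) = (9/5) * (k-10) (k-1/3) / [(k+7/3) (k+1)] - poly over poly, x = (9/5) from leading terms; C = -7/12 at k = 0.


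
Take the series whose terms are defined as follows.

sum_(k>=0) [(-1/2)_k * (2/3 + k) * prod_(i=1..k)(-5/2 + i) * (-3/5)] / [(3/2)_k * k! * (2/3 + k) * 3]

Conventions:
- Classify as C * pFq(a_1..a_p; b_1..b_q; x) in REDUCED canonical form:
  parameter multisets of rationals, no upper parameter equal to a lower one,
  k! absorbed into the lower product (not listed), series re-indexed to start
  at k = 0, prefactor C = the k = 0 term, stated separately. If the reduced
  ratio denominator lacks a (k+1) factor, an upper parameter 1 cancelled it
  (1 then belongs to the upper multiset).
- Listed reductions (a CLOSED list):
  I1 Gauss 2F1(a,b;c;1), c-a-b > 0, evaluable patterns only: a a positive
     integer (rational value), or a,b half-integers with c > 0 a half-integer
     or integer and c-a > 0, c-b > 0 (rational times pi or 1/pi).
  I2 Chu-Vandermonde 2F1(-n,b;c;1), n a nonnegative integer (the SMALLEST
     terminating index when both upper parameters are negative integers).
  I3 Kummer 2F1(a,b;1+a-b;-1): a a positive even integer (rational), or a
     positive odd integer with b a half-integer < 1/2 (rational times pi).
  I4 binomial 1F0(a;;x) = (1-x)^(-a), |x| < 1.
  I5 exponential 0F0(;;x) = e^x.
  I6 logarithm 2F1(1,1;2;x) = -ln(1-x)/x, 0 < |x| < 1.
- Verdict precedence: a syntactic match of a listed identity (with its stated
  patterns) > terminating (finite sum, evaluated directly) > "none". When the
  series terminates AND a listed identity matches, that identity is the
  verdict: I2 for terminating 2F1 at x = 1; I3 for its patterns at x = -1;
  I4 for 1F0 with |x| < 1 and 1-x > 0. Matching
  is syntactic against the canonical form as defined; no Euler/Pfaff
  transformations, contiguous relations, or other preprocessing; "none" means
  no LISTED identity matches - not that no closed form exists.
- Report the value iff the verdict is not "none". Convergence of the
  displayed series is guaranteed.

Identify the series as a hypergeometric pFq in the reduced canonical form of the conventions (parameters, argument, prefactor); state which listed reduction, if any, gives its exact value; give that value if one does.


Canonical form: C = -1/5 times 2F1 with upper {-3/2, -1/2}, lower {3/2}, x = 1. Verdict (x = 1): the half-integer Gauss pattern (I1) applies (x = 1; upper {-3/2, -1/2} half-integers, c = 3/2 in the evaluable pattern). Value: (-3/32) * pi.

Key step: t_0 = -1/5 here, and the constant factors (C = -1/5, x = 1) combine into one prefactor.
Ratio: r(k) = 1 * (k-3/2) (k-1/2) / [(k+3/2) (k+1)] - poly over poly, x = 1 from leading terms; C = -1/5 at k = 0.


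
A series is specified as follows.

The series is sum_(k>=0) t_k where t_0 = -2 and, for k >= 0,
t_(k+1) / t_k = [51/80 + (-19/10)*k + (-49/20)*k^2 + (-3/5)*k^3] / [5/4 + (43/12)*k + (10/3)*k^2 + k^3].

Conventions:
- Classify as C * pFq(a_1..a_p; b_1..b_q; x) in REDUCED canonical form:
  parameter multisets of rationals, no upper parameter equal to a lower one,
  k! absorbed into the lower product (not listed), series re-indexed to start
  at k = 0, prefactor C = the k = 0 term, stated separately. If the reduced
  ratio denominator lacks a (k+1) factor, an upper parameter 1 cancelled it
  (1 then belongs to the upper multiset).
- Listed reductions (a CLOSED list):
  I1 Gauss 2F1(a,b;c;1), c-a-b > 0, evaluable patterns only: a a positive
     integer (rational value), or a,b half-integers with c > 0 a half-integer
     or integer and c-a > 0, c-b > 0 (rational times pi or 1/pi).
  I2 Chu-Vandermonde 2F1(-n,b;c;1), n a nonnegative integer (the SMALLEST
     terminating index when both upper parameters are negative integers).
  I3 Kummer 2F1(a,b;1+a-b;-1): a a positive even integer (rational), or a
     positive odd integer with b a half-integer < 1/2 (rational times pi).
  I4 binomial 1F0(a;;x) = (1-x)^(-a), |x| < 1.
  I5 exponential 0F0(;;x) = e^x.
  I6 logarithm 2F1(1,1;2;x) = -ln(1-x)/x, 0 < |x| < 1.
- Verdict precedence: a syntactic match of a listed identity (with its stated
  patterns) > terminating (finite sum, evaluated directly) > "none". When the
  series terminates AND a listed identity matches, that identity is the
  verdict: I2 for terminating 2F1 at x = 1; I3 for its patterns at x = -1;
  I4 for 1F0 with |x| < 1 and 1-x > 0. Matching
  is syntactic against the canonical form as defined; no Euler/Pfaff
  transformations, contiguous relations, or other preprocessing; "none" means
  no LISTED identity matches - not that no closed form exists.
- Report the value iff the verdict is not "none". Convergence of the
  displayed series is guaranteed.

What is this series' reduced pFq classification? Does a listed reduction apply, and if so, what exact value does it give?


Prefactor -2, argument -3/5: 2F1 with upper {-1/4, 17/6} over lower {5/6}. Verdict: no listed reduction: x = -3/5 and upper {-1/4, 17/6} fail every I1-I6 pattern.

The tell: from the first term -2: the ratio is unreduced: k + 3/2 divides both sides (C = -2).
Term ratio: r(k) = (-3/5) * (k-1/4) (k+17/6) / [(k+5/6) (k+1)] - rational; roots negated = parameters, x = (-3/5), C = -2.


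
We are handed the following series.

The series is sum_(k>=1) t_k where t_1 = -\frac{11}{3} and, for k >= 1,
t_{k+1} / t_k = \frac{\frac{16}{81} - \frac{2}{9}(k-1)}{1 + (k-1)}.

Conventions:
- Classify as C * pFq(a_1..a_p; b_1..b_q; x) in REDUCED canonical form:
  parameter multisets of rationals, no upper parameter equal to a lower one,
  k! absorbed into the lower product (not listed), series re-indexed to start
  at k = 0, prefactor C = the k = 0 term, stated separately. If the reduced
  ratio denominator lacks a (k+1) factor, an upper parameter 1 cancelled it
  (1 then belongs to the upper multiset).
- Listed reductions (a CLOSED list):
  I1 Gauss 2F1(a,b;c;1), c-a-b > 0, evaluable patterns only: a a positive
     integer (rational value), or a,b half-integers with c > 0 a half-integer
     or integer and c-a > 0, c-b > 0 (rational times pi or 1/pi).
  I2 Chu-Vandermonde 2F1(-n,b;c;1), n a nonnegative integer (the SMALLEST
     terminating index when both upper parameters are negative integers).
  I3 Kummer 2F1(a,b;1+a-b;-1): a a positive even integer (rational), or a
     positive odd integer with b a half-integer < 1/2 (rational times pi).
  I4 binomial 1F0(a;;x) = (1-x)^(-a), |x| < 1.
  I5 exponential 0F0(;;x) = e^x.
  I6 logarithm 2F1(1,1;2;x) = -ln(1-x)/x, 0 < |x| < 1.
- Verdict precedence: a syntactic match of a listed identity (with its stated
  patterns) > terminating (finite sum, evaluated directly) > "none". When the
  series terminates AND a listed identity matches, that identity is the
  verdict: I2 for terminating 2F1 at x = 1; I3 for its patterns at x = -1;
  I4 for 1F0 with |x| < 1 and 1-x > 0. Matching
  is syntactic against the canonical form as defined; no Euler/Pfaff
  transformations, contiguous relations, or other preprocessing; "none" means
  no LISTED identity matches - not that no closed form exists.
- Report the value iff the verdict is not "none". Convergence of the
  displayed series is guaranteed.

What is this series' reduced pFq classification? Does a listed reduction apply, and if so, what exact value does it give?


The tell: t_0 = -\frac{11}{3} here, and roots of the ratio polynomials (prefactor -11/3) are the negated parameters.
Term ratio: r(k) = -\frac{2}{9} * (k-\frac{8}{9}) / [(k+1)] - rational in k. x = -\frac{2}{9}; t_0 = -\frac{11}{3}; negate the roots.

With C = -\frac{11}{3}: the canonical form is 1F0(-\frac{8}{9}; -; -\frac{2}{9}). Verdict: the binomial series (I4) matches (the 1F0 binomial series: exponent 8/9, x = -\frac{2}{9}). Exact value: \left(-\frac{11}{3}\right) \cdot \left(\frac{11}{9}\right)^{\frac{8}{9}}.


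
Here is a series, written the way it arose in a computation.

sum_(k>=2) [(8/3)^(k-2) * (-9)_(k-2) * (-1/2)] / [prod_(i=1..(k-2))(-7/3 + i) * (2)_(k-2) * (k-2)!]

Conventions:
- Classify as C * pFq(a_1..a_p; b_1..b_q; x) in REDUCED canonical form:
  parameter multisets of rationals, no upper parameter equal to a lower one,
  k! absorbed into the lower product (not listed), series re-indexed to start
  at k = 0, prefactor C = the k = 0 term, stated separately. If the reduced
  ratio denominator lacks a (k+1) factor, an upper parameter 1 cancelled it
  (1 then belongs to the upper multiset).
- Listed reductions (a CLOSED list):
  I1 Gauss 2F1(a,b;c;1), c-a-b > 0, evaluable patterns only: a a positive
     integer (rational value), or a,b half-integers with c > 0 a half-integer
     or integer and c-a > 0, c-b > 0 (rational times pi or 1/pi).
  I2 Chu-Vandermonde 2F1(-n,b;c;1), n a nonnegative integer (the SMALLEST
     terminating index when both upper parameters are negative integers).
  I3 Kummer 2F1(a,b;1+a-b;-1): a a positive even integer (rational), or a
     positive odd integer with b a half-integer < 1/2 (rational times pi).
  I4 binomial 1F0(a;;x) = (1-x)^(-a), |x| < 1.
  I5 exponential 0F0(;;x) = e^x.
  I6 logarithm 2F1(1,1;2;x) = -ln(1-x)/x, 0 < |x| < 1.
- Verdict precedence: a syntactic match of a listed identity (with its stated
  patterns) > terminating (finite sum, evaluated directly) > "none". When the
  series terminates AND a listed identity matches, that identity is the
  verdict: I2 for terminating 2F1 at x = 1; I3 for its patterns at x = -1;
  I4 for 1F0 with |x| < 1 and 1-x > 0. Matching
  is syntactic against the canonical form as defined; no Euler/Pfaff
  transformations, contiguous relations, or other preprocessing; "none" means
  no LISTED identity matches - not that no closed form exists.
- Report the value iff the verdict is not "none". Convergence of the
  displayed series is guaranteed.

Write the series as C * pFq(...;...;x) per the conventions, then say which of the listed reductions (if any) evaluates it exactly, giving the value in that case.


At argument 8/3: a 1F2 with upper {-9}, lower {-4/3, 2}, scaled by C = -1/2. Verdict: terminating - the sum ends at index 9 because -9 is a negative integer; exact evaluation follows. Sum: 573442267/42170625.

Key step: x = (8/3) and the lower running product (C = -1/2, x = 8/3) is a rising factorial.
Step ratio: r(k) = (8/3) * (k-9) / [(k-4/3) (k+2) (k+1)] - rational in k, leading ratio (8/3); with t_0 = -1/2, classification follows.


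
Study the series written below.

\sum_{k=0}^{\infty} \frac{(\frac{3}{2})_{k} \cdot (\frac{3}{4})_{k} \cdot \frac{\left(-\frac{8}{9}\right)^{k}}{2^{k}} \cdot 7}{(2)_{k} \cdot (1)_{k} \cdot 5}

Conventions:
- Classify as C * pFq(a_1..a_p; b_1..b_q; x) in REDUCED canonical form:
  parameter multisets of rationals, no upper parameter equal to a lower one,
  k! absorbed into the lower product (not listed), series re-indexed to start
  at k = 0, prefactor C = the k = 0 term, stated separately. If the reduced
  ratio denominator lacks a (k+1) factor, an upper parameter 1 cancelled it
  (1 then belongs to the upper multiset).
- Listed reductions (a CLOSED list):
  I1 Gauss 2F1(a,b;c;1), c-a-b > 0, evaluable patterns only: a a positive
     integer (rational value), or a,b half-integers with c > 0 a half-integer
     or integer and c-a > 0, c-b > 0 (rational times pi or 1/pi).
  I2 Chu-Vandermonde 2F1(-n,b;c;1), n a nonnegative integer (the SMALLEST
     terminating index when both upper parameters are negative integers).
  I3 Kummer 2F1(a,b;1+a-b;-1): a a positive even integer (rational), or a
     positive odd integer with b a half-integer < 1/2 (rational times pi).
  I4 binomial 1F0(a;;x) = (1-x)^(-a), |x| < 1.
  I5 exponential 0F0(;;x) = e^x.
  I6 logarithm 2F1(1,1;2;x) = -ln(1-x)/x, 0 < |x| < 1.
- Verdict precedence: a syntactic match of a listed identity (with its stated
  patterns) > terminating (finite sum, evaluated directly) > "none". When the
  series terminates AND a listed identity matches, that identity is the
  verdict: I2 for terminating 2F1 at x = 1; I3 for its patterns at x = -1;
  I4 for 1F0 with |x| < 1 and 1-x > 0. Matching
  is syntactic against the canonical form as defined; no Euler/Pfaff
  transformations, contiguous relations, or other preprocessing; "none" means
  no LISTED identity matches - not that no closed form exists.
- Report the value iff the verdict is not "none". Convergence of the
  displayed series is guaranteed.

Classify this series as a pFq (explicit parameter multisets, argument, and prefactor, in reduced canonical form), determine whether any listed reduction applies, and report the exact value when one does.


Canonical form: C = \frac{7}{5} times 2F1 with upper {\frac{3}{4}, \frac{3}{2}}, lower {2}, x = -\frac{4}{9}. Verdict: none. Every listed pattern misses the 2F1 form at -\frac{4}{9}, upper {\frac{3}{4}, \frac{3}{2}}.

Key step: with t_0 = \frac{7}{5}, the two k-th powers (prefactor 7/5) combine into one argument.
Adjacent-term ratio: r(k) = -\frac{4}{9} * (k+\frac{3}{4}) (k+\frac{3}{2}) / [(k+2) (k+1)] - rational in k, leading ratio -\frac{4}{9}; with t_0 = \frac{7}{5}, classification follows.


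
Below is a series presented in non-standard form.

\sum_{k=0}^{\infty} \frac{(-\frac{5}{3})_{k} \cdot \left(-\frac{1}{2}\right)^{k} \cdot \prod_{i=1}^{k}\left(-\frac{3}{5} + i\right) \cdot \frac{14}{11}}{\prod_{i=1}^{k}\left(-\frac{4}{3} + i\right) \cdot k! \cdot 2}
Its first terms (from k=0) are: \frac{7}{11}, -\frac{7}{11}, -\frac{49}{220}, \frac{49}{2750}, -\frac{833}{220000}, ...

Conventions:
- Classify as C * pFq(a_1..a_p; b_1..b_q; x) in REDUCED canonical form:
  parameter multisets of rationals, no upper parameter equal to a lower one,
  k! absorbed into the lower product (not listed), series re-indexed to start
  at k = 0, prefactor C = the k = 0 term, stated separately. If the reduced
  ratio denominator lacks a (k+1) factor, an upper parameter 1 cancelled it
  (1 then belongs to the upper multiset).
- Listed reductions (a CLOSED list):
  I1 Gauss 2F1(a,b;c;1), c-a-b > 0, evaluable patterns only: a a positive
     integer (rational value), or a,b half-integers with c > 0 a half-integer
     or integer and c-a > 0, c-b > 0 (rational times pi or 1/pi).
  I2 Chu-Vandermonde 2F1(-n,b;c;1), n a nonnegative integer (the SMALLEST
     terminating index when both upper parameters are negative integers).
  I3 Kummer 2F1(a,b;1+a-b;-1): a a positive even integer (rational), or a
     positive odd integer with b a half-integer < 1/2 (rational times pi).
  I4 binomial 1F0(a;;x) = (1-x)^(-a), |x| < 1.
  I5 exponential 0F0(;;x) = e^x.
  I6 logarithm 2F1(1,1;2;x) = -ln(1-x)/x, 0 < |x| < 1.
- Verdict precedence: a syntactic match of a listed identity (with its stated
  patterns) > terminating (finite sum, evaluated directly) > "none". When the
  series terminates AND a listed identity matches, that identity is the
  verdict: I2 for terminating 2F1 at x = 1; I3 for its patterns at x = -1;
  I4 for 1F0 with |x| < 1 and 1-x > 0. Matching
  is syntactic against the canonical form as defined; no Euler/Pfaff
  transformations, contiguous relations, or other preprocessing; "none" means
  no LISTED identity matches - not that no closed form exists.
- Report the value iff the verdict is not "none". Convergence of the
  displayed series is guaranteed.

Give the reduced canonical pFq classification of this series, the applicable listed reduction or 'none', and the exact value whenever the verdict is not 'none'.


Reduced: x = -\frac{1}{2}, 2F1, upper = {-\frac{5}{3}, \frac{2}{5}}, lower = {-\frac{1}{3}}, C = \frac{7}{11}. Verdict: none. Every listed pattern misses the 2F1 form at -\frac{1}{2}, upper {-\frac{5}{3}, \frac{2}{5}}.

Key observation: x = -\frac{1}{2} and the running product (prefactor 7/11) telescopes to a rising factorial.
Term ratio: r(k) = -\frac{1}{2} * (k-\frac{5}{3}) (k+\frac{2}{5}) / [(k-\frac{1}{3}) (k+1)] - poly over poly, x = -\frac{1}{2} from leading terms; C = \frac{7}{11} at k = 0.


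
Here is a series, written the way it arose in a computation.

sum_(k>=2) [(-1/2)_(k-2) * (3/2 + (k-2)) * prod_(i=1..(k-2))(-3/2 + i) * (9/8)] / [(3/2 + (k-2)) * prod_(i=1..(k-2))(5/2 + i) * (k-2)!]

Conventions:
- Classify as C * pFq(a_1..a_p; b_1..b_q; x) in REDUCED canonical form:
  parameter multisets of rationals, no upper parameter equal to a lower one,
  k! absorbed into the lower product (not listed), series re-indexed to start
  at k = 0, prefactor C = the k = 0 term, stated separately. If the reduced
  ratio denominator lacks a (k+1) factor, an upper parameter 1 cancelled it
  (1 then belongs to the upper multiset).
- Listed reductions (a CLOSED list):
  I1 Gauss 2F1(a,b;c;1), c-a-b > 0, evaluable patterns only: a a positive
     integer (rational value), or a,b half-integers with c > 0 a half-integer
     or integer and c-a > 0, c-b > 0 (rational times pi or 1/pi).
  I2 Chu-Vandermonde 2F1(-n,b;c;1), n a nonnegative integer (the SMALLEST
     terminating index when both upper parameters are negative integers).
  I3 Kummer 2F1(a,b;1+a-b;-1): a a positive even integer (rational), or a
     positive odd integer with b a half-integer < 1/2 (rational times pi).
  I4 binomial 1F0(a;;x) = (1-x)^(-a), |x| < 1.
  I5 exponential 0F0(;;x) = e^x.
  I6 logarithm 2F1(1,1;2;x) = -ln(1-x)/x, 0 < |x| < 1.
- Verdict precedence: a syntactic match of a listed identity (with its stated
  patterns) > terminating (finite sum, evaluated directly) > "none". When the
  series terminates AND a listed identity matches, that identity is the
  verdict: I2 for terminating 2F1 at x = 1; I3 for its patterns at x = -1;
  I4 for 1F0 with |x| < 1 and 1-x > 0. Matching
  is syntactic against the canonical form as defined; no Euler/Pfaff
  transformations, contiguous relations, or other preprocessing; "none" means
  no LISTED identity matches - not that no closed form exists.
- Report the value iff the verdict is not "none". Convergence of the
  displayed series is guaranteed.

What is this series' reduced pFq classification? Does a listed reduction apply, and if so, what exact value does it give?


Key observation: t_0 = 9/8 here, and k + 3/2 divides numerator and denominator alike; prefactor 9/8 after cancelling.
Consecutive-term ratio: r(k) = 1 * (k-1/2) (k-1/2) / [(k+7/2) (k+1)] - rational; roots negated = parameters, x = 1, C = 9/8.

This is 9/8 * 2F1(-1/2, -1/2; 7/2; 1) in reduced canonical form. Verdict at x = 1: Gauss (I1, half-integer pattern) matches (x = 1; upper {-1/2, -1/2} half-integers, c = 7/2 in the evaluable pattern). Value: (1575/4096) * pi.


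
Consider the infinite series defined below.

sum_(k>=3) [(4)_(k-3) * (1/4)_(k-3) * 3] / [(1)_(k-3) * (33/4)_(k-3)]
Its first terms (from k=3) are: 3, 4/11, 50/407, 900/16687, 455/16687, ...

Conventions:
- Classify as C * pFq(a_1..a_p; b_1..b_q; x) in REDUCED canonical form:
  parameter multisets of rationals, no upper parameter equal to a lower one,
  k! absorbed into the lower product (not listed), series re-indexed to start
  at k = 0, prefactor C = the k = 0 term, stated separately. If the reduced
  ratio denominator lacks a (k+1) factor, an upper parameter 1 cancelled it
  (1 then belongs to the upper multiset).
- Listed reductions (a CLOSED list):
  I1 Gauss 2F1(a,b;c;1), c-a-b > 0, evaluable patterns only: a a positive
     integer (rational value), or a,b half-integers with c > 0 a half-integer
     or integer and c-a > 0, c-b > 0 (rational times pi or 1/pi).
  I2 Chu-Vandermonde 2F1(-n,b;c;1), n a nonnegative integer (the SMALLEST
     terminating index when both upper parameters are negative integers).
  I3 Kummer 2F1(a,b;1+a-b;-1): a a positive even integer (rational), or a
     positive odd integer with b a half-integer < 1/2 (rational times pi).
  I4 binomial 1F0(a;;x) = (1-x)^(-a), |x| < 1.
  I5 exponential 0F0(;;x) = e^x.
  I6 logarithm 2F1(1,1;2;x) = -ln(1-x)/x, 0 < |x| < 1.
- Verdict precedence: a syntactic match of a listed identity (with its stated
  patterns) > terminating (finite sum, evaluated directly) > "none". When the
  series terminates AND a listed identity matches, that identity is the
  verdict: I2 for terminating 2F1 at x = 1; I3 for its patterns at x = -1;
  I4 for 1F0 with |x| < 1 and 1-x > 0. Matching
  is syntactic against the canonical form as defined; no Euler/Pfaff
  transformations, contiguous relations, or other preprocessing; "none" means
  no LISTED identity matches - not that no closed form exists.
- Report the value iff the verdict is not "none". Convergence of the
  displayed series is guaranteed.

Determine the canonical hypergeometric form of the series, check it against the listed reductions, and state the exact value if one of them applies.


Structural cue: t_0 being 3, (1)_k (prefactor 3) is k! itself.
Term ratio: r(k) = 1 * (k+1/4) (k+4) / [(k+33/4) (k+1)] - rational; roots negated = parameters, x = 1, C = 3.

Prefactor 3, argument 1: 2F1 with upper {1/4, 4} over lower {33/4}. Verdict: this is Gauss (I1, integer-parameter pattern) (x = 1: the Gamma ratio telescopes since c-a-b = 4 > 0 and a = 4 in Z>0). Exact value: 7395/2048.


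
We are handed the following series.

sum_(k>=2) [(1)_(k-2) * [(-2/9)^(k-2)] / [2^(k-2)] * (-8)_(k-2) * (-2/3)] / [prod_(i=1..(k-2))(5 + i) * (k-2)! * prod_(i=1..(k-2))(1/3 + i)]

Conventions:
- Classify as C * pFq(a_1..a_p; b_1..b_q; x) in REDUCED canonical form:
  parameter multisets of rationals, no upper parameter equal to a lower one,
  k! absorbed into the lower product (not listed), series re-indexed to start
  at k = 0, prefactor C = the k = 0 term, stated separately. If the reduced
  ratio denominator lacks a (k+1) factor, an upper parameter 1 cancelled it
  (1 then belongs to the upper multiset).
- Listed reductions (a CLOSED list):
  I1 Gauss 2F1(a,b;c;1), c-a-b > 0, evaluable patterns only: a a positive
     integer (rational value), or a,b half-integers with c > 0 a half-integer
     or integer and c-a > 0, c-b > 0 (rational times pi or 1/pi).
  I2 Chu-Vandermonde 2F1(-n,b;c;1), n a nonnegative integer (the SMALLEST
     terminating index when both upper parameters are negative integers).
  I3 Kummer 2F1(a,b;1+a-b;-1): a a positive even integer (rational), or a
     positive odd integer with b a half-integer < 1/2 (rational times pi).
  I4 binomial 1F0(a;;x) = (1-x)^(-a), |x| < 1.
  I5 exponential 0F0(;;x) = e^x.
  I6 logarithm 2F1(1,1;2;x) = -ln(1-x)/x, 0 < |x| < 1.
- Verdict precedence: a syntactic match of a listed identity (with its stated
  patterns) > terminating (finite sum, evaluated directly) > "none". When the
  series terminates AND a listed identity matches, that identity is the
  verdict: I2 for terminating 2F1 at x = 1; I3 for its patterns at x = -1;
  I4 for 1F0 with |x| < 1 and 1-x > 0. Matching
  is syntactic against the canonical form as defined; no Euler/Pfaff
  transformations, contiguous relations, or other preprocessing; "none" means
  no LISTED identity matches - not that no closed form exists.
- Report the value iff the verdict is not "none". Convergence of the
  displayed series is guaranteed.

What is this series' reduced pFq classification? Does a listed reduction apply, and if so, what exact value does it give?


Classification (C = -2/3): 2F2 with upper {-8, 1}, lower {4/3, 6}, argument x = -1/9. Verdict: terminating - upper parameter -8 makes this a finite sum (last index 8), evaluated exactly. Sum: -717247590956447/963579414798000.

First insight: x = (-1/9) and the lower running product (C = -2/3) is a rising factorial.
Consecutive-term ratio: r(k) = (-1/9) * (k-8) (k+1) / [(k+4/3) (k+6) (k+1)] ; factor over Q: parameters, x = (-1/9), and C = -2/3.


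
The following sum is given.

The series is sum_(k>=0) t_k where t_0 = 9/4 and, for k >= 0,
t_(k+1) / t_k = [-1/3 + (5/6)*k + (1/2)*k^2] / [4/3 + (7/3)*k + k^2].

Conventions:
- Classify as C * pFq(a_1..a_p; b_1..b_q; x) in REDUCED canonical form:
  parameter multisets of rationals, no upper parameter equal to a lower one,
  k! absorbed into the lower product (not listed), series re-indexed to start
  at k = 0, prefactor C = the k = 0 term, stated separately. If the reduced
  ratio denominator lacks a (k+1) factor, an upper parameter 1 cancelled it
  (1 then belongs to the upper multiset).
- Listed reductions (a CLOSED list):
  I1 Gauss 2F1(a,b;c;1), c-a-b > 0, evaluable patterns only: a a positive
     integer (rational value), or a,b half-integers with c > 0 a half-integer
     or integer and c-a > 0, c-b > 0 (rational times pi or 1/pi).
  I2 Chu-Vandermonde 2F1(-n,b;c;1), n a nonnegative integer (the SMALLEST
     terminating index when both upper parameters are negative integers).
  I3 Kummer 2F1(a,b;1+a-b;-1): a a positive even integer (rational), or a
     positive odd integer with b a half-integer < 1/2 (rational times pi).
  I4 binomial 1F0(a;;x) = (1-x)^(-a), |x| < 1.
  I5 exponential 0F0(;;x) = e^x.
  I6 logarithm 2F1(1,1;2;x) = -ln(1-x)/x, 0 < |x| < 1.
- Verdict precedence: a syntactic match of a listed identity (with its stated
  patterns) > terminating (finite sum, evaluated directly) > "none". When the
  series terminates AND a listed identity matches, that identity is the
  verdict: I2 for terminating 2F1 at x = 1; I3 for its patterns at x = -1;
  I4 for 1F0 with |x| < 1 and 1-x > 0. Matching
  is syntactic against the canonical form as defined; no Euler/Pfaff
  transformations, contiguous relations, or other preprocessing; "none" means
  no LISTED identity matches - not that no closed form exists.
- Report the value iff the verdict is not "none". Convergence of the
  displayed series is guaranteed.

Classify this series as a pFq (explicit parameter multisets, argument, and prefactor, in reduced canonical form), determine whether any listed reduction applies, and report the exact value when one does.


At argument 1/2: a 2F1 with upper {-1/3, 2}, lower {4/3}, scaled by C = 9/4. Verdict: none - this 2F1 at x = 1/2 matches no listed pattern, and upper {-1/3, 2} holds no stopper.

The tell: t_0 being 9/4, roots of the ratio polynomials (prefactor 9/4) are the negated parameters.
Term ratio: r(k) = (1/2) * (k-1/3) (k+2) / [(k+4/3) (k+1)] ; factor over Q: parameters, x = (1/2), and C = 9/4.


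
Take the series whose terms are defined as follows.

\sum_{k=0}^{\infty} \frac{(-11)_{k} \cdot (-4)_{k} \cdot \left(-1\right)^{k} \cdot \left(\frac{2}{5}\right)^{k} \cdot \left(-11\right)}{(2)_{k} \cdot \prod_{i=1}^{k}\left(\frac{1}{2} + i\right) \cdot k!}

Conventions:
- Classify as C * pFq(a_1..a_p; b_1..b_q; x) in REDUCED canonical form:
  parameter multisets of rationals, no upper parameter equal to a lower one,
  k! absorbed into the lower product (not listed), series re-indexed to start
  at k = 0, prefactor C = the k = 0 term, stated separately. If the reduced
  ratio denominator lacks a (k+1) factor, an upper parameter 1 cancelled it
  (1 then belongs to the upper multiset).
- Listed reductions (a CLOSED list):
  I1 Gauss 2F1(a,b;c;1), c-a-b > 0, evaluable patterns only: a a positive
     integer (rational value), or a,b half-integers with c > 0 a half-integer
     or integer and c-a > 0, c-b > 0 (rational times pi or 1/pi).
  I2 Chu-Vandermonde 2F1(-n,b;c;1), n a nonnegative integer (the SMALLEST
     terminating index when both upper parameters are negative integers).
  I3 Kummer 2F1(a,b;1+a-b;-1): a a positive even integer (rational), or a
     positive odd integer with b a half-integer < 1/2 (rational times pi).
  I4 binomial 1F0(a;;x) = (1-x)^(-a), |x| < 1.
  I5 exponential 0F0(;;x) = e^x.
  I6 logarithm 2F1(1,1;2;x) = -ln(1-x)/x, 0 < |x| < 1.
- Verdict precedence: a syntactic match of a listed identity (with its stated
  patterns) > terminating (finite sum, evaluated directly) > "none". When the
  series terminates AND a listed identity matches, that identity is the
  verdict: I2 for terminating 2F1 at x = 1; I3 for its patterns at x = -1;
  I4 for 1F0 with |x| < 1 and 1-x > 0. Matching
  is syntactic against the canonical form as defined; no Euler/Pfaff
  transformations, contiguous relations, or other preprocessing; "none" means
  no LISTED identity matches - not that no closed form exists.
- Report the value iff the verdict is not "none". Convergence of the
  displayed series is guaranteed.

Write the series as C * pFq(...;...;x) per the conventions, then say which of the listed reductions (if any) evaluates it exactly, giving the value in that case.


Canonical form: C = -11 times 2F2 with upper {-11, -4}, lower {\frac{3}{2}, 2}, x = -\frac{2}{5}. Verdict: terminating at k = 4: the factor (-4)_k kills every later term; summing the 5 survivors is exact. Exact value: \frac{293689}{28125}.

First insight: t_0 being -11, the (-1)^k factor (C = -11, x = -2/5) folds into the argument's sign.
Consecutive-term ratio: r(k) = -\frac{2}{5} * (k-11) (k-4) / [(k+\frac{3}{2}) (k+2) (k+1)] - rational in k. x = -\frac{2}{5}; t_0 = -11; negate the roots.


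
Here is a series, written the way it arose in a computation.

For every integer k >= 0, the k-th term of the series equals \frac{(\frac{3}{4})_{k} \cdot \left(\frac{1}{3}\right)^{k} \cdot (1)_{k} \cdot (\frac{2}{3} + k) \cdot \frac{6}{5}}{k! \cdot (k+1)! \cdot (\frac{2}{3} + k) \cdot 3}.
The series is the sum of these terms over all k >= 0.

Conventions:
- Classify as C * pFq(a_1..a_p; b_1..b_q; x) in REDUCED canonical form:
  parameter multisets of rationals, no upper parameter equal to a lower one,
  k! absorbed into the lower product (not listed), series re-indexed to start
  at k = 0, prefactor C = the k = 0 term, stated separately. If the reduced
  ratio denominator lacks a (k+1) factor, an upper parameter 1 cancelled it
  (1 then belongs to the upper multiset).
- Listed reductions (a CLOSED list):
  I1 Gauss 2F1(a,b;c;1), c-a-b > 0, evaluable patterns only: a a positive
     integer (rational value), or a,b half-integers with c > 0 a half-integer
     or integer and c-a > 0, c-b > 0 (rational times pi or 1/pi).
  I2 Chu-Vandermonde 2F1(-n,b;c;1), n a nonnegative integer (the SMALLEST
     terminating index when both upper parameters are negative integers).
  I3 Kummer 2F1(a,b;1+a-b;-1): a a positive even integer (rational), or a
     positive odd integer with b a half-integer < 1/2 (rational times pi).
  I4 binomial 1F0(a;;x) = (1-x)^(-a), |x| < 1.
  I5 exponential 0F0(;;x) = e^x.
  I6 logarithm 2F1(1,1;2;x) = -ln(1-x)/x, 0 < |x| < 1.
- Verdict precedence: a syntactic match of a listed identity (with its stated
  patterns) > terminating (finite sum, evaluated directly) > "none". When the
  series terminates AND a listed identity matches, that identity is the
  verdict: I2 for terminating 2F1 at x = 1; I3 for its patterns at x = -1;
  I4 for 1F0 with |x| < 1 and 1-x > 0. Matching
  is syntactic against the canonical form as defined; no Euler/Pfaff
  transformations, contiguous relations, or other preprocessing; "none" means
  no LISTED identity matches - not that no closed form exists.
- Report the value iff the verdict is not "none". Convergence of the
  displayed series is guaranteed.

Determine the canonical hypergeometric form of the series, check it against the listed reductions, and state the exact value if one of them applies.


The series (x = \frac{1}{3}) is 2F1: upper {\frac{3}{4}, 1}, lower {2}, prefactor \frac{2}{5}. Verdict: none - this 2F1 at x = \frac{1}{3} matches no listed pattern, and upper {\frac{3}{4}, 1} holds no stopper.

First insight: t_0 = \frac{2}{5} here, and the constant factors (C = 2/5, x = 1/3) combine into one prefactor.
Consecutive-term ratio: r(k) = \frac{1}{3} * (k+\frac{3}{4}) (k+1) / [(k+2) (k+1)] ; factor over Q: parameters, x = \frac{1}{3}, and C = \frac{2}{5}.


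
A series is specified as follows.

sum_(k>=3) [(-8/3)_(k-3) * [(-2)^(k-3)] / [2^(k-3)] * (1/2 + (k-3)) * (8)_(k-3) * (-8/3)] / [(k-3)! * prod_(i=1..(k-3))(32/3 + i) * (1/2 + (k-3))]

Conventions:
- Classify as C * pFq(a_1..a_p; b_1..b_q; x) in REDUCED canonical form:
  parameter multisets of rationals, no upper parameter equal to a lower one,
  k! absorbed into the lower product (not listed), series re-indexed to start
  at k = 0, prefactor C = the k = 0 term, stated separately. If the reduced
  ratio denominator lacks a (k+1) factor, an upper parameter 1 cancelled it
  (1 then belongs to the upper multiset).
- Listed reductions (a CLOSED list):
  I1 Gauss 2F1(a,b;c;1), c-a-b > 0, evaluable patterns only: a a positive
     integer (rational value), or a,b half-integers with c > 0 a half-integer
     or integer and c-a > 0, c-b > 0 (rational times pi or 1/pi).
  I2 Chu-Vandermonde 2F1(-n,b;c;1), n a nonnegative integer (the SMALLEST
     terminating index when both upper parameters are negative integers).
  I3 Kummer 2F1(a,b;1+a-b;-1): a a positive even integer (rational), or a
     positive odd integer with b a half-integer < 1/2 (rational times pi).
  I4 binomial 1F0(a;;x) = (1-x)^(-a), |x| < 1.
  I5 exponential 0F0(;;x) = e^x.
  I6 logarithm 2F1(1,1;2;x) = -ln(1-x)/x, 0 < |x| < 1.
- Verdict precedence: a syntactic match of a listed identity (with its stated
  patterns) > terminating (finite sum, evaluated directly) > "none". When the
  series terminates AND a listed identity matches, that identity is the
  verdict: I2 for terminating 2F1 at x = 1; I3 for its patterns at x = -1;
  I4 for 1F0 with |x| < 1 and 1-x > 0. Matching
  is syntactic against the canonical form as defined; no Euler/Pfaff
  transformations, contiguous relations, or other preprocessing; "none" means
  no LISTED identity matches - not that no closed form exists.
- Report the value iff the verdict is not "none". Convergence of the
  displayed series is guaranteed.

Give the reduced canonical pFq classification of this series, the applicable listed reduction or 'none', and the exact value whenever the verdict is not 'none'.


At argument -1: a 2F1 with upper {-8/3, 8}, lower {35/3}, scaled by C = -8/3. Verdict: Kummer (I3) matches (x = -1; c = 35/3 equals 1+a-b for upper {-8/3, 8}: listed pattern). Value: -277472/25515.

Key observation: x = (-1) and the lower running product (C = -8/3) is a rising factorial.
Step ratio: r(k) = (-1) * (k-8/3) (k+8) / [(k+35/3) (k+1)] - rational in k, leading ratio (-1); with t_0 = -8/3, classification follows.
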